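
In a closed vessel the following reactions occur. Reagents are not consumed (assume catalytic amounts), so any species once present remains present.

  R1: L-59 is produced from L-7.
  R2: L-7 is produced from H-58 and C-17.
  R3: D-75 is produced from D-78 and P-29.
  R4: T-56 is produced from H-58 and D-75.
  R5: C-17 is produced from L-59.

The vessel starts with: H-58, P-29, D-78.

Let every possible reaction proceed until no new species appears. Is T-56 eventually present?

Yes

D-78 and P-29 present → D-75 forms (R3).
H-58 and D-75 present → T-56 forms (R4).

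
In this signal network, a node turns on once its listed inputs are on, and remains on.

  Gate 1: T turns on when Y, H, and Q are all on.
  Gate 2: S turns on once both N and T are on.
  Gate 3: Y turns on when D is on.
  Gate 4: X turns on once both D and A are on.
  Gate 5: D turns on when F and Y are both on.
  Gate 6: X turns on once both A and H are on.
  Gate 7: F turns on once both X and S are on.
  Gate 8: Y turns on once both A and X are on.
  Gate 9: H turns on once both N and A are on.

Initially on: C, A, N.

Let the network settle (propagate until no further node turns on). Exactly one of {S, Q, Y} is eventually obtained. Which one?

Gate 9: N and A on → H on.
A and H are on, so X turns on (Gate 6).
A and X are on, so Y turns on (Gate 8).
S would need N and T (Gate 2), but T never turns on. No rule produces Q, and it is not given.

Y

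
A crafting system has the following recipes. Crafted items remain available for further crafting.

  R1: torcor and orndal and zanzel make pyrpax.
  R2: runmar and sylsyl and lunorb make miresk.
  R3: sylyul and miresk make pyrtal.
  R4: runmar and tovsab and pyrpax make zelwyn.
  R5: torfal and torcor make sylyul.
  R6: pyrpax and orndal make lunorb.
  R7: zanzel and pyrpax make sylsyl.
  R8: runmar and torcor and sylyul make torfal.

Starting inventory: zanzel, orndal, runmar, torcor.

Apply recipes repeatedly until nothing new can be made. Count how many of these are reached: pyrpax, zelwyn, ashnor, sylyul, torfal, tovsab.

Using R1, torcor, orndal, and zanzel make pyrpax.
pyrpax: reached.
zelwyn would need runmar, tovsab, and pyrpax (R4), but tovsab is never obtained.
No rule produces ashnor, and it is not given.
sylyul would need torfal and torcor (R5), but torfal is never obtained.
torfal would need runmar, torcor, and sylyul (R8), but sylyul is never obtained.
No rule produces tovsab, and it is not given.
Reached: pyrpax — 1 of the 6.

1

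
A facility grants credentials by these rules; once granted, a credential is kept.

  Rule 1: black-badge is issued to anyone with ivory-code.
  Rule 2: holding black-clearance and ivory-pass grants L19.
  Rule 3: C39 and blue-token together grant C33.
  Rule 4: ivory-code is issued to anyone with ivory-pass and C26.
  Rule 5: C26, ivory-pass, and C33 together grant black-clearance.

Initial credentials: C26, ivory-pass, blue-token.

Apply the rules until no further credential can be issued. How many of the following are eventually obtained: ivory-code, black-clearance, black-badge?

2

Holding ivory-pass and C26 grants ivory-code (Rule 4).
Holding ivory-code grants black-badge (Rule 1).
ivory-code: reached.
black-clearance would need C26, ivory-pass, and C33 (Rule 5), but C33 is never granted.
black-badge: reached.
Reached: ivory-code and black-badge — 2 of the 3.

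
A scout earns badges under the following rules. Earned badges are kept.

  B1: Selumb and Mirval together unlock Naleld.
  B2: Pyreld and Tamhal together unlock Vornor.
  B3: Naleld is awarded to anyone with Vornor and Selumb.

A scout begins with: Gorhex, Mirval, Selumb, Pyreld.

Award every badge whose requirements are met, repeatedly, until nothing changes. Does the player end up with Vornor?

No

Vornor would need Pyreld and Tamhal (B2), but Tamhal is never earned.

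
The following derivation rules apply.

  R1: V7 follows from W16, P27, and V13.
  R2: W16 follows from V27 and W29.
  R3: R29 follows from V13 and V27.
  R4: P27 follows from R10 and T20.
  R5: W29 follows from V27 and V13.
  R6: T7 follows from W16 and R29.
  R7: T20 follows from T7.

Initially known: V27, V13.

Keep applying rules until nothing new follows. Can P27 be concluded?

P27 would need R10 and T20 (R4), but R10 is never established.

No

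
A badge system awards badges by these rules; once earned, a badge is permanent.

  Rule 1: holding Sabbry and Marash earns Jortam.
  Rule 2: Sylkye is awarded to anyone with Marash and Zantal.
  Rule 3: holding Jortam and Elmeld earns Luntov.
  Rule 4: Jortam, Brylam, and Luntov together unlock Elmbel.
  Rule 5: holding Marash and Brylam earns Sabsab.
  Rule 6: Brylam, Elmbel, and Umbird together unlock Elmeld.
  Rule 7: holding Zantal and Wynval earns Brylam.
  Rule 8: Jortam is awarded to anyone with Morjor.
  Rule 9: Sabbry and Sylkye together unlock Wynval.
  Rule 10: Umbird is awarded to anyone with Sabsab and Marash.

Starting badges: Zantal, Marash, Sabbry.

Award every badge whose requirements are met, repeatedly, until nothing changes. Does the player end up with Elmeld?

No

Elmeld would need Brylam, Elmbel, and Umbird (Rule 6), but Elmbel is never earned.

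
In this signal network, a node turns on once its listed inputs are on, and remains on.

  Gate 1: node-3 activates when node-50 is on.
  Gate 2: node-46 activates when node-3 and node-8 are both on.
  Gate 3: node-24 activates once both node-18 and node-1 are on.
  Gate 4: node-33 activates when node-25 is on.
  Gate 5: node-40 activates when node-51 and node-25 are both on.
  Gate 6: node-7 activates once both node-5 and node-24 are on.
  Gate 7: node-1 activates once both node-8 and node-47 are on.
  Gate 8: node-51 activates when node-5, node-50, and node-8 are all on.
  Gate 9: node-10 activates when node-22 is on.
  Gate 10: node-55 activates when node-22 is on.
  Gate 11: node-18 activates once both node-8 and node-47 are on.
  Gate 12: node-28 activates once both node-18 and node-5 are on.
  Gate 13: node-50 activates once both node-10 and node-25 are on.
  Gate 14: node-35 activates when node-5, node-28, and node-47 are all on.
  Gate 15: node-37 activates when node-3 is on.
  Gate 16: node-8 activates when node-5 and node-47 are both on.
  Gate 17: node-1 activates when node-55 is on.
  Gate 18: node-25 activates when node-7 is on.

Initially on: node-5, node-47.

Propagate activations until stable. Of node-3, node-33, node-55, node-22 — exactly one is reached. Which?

node-33

node-5 and node-47 are on, so node-8 activates (Gate 16).
Gate 11: node-8 and node-47 on → node-18 on.
Gate 7: node-8 and node-47 on → node-1 on.
Gate 3: node-18 and node-1 on → node-24 on.
node-5 and node-24 are on, so node-7 activates (Gate 6).
Gate 18: node-7 on → node-25 on.
node-25 is on, so node-33 activates (Gate 4).
No rule produces node-22, and it is not given. node-3 would need node-50 (Gate 1), but node-50 never turns on. node-55 would need node-22 (Gate 10), but node-22 never turns on.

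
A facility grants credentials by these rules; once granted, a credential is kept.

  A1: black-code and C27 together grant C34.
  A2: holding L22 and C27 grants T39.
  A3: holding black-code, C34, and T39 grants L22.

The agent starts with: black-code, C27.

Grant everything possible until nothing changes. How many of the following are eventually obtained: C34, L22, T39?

1

Holding black-code and C27 grants C34 (A1).
C34: reached.
L22 would need black-code, C34, and T39 (A3), but T39 is never granted.
T39 would need L22 and C27 (A2), but L22 is never granted.
Reached: C34 — 1 of the 3.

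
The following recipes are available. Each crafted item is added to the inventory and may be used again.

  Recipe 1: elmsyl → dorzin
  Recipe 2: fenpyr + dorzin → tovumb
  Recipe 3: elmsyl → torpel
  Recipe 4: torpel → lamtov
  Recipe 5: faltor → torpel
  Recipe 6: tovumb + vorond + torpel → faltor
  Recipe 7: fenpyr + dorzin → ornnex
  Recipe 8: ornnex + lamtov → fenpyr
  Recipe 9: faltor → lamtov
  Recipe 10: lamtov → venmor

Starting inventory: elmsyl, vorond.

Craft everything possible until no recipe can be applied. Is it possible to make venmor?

Yes

Using Recipe 3, elmsyl makes torpel.
Using Recipe 4, torpel makes lamtov.
lamtov → venmor (Recipe 10).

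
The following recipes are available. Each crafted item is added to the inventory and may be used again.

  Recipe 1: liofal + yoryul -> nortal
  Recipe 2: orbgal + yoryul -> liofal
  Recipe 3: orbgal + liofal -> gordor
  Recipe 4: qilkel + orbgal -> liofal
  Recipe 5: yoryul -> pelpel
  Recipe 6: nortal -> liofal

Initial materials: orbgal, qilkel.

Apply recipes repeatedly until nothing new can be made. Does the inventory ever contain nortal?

nortal would need liofal and yoryul (Recipe 1), but yoryul is never obtained.

No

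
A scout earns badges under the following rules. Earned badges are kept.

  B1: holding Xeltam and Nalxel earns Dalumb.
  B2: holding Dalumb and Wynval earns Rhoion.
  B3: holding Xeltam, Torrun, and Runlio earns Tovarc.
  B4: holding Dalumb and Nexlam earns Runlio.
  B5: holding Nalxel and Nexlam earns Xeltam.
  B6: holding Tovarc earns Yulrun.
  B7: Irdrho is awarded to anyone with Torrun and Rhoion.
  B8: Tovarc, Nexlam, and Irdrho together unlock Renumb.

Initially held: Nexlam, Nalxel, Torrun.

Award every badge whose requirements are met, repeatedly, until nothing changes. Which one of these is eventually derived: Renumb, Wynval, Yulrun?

With Nalxel and Nexlam, Xeltam is earned (B5).
With Xeltam and Nalxel, Dalumb is earned (B1).
With Dalumb and Nexlam, Runlio is earned (B4).
With Xeltam, Torrun, and Runlio, Tovarc is earned (B3).
With Tovarc, Yulrun is earned (B6).
No rule produces Wynval, and it is not given. Renumb would need Tovarc, Nexlam, and Irdrho (B8), but Irdrho is never earned.

Yulrun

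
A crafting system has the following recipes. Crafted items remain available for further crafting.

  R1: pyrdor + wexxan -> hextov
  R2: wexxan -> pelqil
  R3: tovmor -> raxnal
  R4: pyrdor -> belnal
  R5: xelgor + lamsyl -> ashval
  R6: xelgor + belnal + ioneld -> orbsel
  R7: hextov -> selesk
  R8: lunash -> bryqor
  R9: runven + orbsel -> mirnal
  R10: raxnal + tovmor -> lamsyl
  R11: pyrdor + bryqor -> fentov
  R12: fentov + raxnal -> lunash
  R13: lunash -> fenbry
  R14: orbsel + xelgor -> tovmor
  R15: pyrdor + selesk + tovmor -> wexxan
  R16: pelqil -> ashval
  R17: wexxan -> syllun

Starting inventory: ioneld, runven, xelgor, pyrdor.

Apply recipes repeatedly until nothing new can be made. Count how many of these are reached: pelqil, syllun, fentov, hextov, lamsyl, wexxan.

1

Using R4, pyrdor makes belnal.
xelgor + belnal + ioneld -> orbsel (R6).
Using R14, orbsel and xelgor make tovmor.
tovmor -> raxnal (R3).
raxnal + tovmor -> lamsyl (R10).
pelqil would need wexxan (R2), but wexxan is never obtained.
syllun would need wexxan (R17), but wexxan is never obtained.
fentov would need pyrdor and bryqor (R11), but bryqor is never obtained.
hextov would need pyrdor and wexxan (R1), but wexxan is never obtained.
lamsyl: reached.
wexxan would need pyrdor, selesk, and tovmor (R15), but selesk is never obtained.
Reached: lamsyl — 1 of the 6.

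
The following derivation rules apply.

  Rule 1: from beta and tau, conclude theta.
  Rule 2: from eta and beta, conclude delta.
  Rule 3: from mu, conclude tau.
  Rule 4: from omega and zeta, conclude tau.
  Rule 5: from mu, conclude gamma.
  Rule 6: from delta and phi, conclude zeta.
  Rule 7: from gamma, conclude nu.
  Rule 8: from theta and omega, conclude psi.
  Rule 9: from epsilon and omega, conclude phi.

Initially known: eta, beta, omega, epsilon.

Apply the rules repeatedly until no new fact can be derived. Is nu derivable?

nu would need gamma (Rule 7), but gamma is never established.

No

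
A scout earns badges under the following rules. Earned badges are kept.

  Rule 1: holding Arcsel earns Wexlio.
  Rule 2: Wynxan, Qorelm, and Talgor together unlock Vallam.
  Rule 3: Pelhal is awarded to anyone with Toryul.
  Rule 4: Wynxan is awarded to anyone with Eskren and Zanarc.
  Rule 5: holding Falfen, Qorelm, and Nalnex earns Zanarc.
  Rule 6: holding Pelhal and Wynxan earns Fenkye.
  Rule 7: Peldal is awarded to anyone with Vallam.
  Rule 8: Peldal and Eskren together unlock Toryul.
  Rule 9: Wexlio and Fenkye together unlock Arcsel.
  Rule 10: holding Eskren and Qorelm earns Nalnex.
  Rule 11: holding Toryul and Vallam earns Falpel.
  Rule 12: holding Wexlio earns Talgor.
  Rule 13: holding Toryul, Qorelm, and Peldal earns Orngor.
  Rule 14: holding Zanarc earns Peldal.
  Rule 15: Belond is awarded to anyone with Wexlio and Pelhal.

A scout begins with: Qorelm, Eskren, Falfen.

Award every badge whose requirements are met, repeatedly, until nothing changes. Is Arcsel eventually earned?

No

Arcsel would need Wexlio and Fenkye (Rule 9), but Wexlio is never earned.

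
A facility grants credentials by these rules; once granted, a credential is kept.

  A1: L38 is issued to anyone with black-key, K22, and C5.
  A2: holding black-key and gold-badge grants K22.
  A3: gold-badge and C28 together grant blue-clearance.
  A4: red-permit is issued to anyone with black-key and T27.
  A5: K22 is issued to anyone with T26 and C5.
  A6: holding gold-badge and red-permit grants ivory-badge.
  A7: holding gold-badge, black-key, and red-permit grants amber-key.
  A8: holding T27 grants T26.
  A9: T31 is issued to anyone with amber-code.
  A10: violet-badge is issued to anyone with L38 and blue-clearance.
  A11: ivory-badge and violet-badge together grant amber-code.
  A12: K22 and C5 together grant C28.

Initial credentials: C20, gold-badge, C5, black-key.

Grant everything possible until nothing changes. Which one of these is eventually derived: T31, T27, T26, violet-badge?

Holding black-key and gold-badge grants K22 (A2).
Holding black-key, K22, and C5 grants L38 (A1).
Holding K22 and C5 grants C28 (A12).
Holding gold-badge and C28 grants blue-clearance (A3).
Holding L38 and blue-clearance grants violet-badge (A10).
No rule produces T27, and it is not given. T31 would need amber-code (A9), but amber-code is never granted. T26 would need T27 (A8), but T27 is never granted.

violet-badge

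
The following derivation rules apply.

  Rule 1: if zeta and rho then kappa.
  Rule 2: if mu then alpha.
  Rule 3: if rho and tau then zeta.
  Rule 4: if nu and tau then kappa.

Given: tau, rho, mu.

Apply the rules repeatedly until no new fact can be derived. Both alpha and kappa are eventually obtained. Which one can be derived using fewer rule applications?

alpha

alpha: mu holds, so alpha follows (Rule 2). [1 rule application]
kappa: From rho and tau, Rule 3 gives zeta. zeta and rho hold, so kappa follows (Rule 1). [2 rule applications]
alpha needs fewer.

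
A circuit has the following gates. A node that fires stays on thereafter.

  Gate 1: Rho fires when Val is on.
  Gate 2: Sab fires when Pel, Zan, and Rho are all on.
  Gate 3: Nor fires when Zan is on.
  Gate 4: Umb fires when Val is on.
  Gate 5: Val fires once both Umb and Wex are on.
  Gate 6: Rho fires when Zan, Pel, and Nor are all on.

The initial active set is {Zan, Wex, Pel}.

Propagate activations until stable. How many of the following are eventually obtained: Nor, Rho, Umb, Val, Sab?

3

Zan is on, so Nor fires (Gate 3).
Gate 6: Zan, Pel, and Nor on → Rho on.
Pel, Zan, and Rho are on, so Sab fires (Gate 2).
Nor: reached.
Rho: reached.
Umb would need Val (Gate 4), but Val never turns on.
Val would need Umb and Wex (Gate 5), but Umb never turns on.
Sab: reached.
Reached: Nor, Rho, and Sab — 3 of the 5.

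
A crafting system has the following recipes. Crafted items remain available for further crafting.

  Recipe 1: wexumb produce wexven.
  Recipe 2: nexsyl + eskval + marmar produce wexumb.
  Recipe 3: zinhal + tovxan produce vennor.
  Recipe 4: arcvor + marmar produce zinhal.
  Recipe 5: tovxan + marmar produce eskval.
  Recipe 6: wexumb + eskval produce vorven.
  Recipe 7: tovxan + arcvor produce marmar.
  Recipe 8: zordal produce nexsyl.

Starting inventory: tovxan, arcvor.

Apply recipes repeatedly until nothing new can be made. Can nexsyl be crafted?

No

nexsyl would need zordal (Recipe 8), but zordal is never obtained.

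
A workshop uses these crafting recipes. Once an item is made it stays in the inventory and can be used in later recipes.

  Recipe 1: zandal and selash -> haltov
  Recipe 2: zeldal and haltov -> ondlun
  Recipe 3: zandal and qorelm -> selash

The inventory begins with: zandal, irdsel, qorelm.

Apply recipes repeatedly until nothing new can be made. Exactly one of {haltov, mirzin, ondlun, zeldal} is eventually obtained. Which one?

haltov

zandal and qorelm -> selash (Recipe 3).
Using Recipe 1, zandal and selash make haltov.
No rule produces zeldal, and it is not given. No rule produces mirzin, and it is not given. ondlun would need zeldal and haltov (Recipe 2), but zeldal is never obtained.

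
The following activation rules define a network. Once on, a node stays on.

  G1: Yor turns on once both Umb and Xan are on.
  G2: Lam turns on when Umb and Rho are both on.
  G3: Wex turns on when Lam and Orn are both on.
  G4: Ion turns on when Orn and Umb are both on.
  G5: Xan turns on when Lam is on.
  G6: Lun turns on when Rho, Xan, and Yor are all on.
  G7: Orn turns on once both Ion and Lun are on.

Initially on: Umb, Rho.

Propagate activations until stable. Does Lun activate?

Yes

Umb and Rho are on, so Lam turns on (G2).
G5: Lam on → Xan on.
G1: Umb and Xan on → Yor on.
Rho, Xan, and Yor are on, so Lun turns on (G6).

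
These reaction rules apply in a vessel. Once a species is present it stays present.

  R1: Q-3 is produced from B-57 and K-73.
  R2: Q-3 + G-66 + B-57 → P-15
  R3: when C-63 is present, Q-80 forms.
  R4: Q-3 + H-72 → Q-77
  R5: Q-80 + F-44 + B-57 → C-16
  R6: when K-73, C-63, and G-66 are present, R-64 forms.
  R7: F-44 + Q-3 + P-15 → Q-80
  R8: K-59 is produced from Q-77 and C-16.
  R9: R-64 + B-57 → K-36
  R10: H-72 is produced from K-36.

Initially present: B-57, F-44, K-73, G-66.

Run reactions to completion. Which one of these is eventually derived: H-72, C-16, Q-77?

B-57 and K-73 present → Q-3 forms (R1).
Q-3, G-66, and B-57 present → P-15 forms (R2).
F-44, Q-3, and P-15 present → Q-80 forms (R7).
Q-80, F-44, and B-57 present → C-16 forms (R5).
H-72 would need K-36 (R10), but K-36 never forms. Q-77 would need Q-3 and H-72 (R4), but H-72 never forms.

C-16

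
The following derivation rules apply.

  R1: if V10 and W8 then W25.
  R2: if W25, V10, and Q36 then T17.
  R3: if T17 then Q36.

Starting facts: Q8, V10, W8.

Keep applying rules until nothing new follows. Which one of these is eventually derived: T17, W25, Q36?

V10 and W8 hold, so W25 follows (R1).
T17 would need W25, V10, and Q36 (R2), but Q36 is never established. Q36 would need T17 (R3), but T17 is never established.

W25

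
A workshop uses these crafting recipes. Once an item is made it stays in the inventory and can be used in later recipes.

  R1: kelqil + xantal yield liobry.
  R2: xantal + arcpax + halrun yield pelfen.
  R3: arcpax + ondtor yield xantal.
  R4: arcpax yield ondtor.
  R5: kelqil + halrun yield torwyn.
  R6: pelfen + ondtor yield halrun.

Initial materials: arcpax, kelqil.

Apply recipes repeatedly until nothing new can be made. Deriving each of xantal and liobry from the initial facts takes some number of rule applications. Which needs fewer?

xantal: Using R4, arcpax makes ondtor. arcpax + ondtor → xantal (R3). [2 rule applications]
liobry: arcpax → ondtor (R4). arcpax + ondtor → xantal (R3). kelqil + xantal → liobry (R1). [3 rule applications]
xantal needs fewer.

xantal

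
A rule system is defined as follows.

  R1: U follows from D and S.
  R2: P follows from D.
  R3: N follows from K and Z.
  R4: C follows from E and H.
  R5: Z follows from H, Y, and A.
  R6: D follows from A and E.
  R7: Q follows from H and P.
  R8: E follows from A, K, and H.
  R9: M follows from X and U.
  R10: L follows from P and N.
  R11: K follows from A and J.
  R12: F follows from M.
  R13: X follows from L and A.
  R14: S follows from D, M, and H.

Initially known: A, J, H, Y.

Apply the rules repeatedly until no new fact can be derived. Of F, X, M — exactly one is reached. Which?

X

From H, Y, and A, R5 gives Z.
A and J hold, so K follows (R11).
From A, K, and H, R8 gives E.
From K and Z, R3 gives N.
From A and E, R6 gives D.
D holds, so P follows (R2).
From P and N, R10 gives L.
L and A hold, so X follows (R13).
F would need M (R12), but M is never established. M would need X and U (R9), but U is never established.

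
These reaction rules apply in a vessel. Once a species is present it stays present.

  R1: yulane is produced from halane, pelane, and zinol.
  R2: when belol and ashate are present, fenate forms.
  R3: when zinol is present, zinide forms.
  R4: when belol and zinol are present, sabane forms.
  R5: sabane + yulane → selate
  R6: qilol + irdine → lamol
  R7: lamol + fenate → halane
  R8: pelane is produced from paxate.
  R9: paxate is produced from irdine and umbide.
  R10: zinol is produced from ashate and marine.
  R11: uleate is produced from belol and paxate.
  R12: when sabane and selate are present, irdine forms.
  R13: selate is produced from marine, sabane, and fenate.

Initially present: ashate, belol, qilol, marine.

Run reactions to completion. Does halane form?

Yes

belol and ashate present → fenate forms (R2).
ashate and marine present → zinol forms (R10).
belol and zinol present → sabane forms (R4).
marine, sabane, and fenate present → selate forms (R13).
sabane and selate present → irdine forms (R12).
qilol and irdine present → lamol forms (R6).
lamol and fenate present → halane forms (R7).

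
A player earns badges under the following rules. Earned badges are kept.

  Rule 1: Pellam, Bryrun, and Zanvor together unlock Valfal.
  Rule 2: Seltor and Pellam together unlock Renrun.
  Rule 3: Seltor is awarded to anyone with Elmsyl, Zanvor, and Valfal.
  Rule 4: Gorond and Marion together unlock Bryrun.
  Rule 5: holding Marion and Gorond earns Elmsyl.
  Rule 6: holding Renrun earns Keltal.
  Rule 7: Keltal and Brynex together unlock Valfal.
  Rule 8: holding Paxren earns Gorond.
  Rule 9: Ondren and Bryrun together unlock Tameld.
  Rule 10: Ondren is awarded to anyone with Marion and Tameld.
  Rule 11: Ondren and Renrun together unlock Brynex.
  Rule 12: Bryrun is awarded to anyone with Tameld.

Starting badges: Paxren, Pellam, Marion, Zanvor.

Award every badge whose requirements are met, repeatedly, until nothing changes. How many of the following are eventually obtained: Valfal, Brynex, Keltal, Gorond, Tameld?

3

With Paxren, Gorond is earned (Rule 8).
With Marion and Gorond, Elmsyl is earned (Rule 5).
With Gorond and Marion, Bryrun is earned (Rule 4).
With Pellam, Bryrun, and Zanvor, Valfal is earned (Rule 1).
With Elmsyl, Zanvor, and Valfal, Seltor is earned (Rule 3).
With Seltor and Pellam, Renrun is earned (Rule 2).
With Renrun, Keltal is earned (Rule 6).
Valfal: reached.
Brynex would need Ondren and Renrun (Rule 11), but Ondren is never earned.
Keltal: reached.
Gorond: reached.
Tameld would need Ondren and Bryrun (Rule 9), but Ondren is never earned.
Reached: Valfal, Keltal, and Gorond — 3 of the 5.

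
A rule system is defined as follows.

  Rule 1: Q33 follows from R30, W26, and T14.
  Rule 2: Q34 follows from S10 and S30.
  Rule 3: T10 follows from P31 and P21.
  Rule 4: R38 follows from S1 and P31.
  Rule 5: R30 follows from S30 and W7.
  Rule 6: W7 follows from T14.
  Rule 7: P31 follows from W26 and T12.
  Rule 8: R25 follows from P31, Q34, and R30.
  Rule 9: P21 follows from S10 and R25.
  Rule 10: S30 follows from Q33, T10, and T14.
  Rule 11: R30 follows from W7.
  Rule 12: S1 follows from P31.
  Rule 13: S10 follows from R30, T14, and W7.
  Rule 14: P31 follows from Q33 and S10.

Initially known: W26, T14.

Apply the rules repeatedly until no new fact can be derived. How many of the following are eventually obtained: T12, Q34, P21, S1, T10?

1

From T14, Rule 6 gives W7.
W7 holds, so R30 follows (Rule 11).
From R30, T14, and W7, Rule 13 gives S10.
From R30, W26, and T14, Rule 1 gives Q33.
From Q33 and S10, Rule 14 gives P31.
P31 holds, so S1 follows (Rule 12).
No rule produces T12, and it is not given.
Q34 would need S10 and S30 (Rule 2), but S30 is never established.
P21 would need S10 and R25 (Rule 9), but R25 is never established.
S1: reached.
T10 would need P31 and P21 (Rule 3), but P21 is never established.
Reached: S1 — 1 of the 5.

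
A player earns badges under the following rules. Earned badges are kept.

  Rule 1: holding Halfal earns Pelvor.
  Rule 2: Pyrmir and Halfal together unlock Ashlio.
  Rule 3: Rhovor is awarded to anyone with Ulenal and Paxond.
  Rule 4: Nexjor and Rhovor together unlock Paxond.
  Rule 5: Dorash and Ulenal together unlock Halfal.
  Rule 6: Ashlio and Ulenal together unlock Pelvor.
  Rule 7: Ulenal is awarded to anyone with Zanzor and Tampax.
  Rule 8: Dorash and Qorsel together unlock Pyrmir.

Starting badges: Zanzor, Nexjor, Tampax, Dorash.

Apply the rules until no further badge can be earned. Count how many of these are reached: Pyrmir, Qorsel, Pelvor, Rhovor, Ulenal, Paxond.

2

With Zanzor and Tampax, Ulenal is earned (Rule 7).
With Dorash and Ulenal, Halfal is earned (Rule 5).
With Halfal, Pelvor is earned (Rule 1).
Pyrmir would need Dorash and Qorsel (Rule 8), but Qorsel is never earned.
No rule produces Qorsel, and it is not given.
Pelvor: reached.
Rhovor would need Ulenal and Paxond (Rule 3), but Paxond is never earned.
Ulenal: reached.
Paxond would need Nexjor and Rhovor (Rule 4), but Rhovor is never earned.
Reached: Pelvor and Ulenal — 2 of the 6.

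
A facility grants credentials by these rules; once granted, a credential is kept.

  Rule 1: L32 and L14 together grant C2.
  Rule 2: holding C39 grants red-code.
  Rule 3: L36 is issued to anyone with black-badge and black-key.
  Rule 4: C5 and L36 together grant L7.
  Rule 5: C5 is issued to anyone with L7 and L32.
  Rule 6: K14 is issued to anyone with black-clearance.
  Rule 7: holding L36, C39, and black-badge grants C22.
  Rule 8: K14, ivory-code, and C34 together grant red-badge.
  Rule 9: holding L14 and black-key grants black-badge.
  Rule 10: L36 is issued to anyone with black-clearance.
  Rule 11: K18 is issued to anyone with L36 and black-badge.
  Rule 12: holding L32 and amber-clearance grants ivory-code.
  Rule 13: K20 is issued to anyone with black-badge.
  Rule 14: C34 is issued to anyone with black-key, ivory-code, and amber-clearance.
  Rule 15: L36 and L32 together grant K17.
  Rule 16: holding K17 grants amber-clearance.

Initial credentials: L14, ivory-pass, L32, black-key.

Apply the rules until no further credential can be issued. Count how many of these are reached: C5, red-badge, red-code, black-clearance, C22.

0

C5 would need L7 and L32 (Rule 5), but L7 is never granted.
red-badge would need K14, ivory-code, and C34 (Rule 8), but K14 is never granted.
red-code would need C39 (Rule 2), but C39 is never granted.
No rule produces black-clearance, and it is not given.
C22 would need L36, C39, and black-badge (Rule 7), but C39 is never granted.
None of the 5 are reached.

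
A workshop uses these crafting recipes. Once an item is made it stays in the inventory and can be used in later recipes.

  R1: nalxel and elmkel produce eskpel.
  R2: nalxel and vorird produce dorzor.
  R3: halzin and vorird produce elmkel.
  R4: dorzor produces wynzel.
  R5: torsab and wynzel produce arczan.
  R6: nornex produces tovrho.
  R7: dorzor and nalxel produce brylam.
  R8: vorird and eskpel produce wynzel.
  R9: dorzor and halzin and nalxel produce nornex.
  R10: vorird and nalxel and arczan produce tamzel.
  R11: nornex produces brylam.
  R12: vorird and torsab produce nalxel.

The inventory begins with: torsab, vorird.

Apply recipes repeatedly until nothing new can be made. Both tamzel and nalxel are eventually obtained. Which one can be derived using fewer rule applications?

nalxel

nalxel: Using R12, vorird and torsab make nalxel. [1 rule application]
tamzel: Using R12, vorird and torsab make nalxel. Using R2, nalxel and vorird make dorzor. Using R4, dorzor makes wynzel. torsab and wynzel → arczan (R5). Using R10, vorird, nalxel, and arczan make tamzel. [5 rule applications]
nalxel needs fewer.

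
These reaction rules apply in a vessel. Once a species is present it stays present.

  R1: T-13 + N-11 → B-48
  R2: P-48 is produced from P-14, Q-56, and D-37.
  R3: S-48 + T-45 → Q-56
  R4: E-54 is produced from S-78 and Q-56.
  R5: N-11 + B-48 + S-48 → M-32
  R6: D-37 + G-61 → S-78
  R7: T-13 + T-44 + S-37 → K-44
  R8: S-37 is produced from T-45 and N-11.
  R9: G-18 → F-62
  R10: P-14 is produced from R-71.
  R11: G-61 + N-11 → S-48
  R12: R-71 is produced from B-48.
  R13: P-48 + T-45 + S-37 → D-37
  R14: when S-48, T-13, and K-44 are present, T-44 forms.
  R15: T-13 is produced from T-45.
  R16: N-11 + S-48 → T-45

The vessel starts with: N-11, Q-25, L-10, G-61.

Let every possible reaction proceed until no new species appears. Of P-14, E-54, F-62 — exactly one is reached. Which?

G-61 and N-11 present → S-48 forms (R11).
N-11 and S-48 present → T-45 forms (R16).
T-45 present → T-13 forms (R15).
T-13 and N-11 present → B-48 forms (R1).
B-48 present → R-71 forms (R12).
R-71 present → P-14 forms (R10).
F-62 would need G-18 (R9), but G-18 never forms. E-54 would need S-78 and Q-56 (R4), but S-78 never forms.

P-14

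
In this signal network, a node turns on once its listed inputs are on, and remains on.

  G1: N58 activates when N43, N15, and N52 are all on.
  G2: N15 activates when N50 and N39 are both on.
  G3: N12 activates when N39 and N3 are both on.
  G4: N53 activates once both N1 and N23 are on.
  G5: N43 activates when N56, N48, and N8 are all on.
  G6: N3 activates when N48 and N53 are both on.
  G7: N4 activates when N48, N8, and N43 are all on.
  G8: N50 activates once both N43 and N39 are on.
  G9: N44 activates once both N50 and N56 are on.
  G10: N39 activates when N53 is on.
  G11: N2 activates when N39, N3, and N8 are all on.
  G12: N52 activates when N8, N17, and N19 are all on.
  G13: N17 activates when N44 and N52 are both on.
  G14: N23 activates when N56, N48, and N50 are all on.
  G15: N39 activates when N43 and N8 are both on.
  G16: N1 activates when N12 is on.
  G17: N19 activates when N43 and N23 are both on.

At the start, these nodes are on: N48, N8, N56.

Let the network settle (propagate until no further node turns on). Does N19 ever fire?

Yes

N56, N48, and N8 are on, so N43 activates (G5).
N43 and N8 are on, so N39 activates (G15).
N43 and N39 are on, so N50 activates (G8).
N56, N48, and N50 are on, so N23 activates (G14).
G17: N43 and N23 on → N19 on.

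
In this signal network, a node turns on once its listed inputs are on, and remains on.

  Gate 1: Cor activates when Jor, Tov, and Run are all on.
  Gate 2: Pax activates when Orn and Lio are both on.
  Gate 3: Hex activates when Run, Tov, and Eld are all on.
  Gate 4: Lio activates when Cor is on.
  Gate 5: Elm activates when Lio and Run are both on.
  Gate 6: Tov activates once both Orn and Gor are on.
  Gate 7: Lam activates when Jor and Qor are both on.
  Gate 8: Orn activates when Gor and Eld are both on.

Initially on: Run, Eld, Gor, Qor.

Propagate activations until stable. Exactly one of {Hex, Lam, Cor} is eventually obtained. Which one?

Gor and Eld are on, so Orn activates (Gate 8).
Orn and Gor are on, so Tov activates (Gate 6).
Gate 3: Run, Tov, and Eld on → Hex on.
Cor would need Jor, Tov, and Run (Gate 1), but Jor never turns on. Lam would need Jor and Qor (Gate 7), but Jor never turns on.

Hex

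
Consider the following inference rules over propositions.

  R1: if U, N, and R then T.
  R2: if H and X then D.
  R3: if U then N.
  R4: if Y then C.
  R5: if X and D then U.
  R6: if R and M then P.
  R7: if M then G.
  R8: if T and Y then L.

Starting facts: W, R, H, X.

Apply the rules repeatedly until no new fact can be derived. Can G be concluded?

G would need M (R7), but M is never established.

No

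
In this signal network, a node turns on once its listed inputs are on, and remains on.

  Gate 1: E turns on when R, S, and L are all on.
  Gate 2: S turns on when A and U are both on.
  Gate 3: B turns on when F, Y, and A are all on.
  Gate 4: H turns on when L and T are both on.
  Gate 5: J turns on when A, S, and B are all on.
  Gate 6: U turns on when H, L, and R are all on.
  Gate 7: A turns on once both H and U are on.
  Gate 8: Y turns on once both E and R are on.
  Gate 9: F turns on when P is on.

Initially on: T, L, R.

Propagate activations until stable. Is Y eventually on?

Yes

Gate 4: L and T on → H on.
Gate 6: H, L, and R on → U on.
H and U are on, so A turns on (Gate 7).
Gate 2: A and U on → S on.
Gate 1: R, S, and L on → E on.
Gate 8: E and R on → Y on.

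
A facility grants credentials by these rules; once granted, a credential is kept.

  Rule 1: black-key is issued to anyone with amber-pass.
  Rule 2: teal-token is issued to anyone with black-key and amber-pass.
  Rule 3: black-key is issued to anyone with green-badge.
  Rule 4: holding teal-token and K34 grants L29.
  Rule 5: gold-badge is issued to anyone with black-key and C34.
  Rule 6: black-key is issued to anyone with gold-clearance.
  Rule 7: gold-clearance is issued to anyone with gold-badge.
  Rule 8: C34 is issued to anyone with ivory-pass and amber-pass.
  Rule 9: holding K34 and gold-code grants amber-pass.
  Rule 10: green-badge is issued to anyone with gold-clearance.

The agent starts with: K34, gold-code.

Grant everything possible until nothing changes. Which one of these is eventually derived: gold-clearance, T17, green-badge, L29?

Holding K34 and gold-code grants amber-pass (Rule 9).
Holding amber-pass grants black-key (Rule 1).
Holding black-key and amber-pass grants teal-token (Rule 2).
Holding teal-token and K34 grants L29 (Rule 4).
No rule produces T17, and it is not given. gold-clearance would need gold-badge (Rule 7), but gold-badge is never granted. green-badge would need gold-clearance (Rule 10), but gold-clearance is never granted.

L29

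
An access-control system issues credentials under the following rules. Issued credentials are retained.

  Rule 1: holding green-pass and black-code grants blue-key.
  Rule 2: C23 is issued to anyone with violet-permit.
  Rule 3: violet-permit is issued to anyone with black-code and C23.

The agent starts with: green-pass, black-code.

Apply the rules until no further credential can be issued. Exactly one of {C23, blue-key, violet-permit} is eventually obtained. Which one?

Holding green-pass and black-code grants blue-key (Rule 1).
C23 would need violet-permit (Rule 2), but violet-permit is never granted. violet-permit would need black-code and C23 (Rule 3), but C23 is never granted.

blue-key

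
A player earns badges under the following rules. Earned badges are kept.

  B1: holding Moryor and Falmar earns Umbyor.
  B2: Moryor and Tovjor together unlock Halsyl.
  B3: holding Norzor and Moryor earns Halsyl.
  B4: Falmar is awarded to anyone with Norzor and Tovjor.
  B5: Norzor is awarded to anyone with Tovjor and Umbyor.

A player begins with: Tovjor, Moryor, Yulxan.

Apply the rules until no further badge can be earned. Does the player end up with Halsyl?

Yes

With Moryor and Tovjor, Halsyl is earned (B2).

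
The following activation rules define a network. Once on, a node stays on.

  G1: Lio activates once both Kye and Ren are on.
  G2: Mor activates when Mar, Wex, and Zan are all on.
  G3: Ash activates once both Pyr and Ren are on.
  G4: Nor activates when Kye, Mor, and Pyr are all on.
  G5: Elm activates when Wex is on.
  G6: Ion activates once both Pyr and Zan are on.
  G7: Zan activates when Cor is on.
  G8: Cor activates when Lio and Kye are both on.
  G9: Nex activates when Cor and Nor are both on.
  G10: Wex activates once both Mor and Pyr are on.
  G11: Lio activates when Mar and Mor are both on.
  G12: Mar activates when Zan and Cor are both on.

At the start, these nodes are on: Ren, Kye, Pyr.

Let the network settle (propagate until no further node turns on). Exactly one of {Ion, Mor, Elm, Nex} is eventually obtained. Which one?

Kye and Ren are on, so Lio activates (G1).
Lio and Kye are on, so Cor activates (G8).
G7: Cor on → Zan on.
Pyr and Zan are on, so Ion activates (G6).
Elm would need Wex (G5), but Wex never turns on. Mor would need Mar, Wex, and Zan (G2), but Wex never turns on. Nex would need Cor and Nor (G9), but Nor never turns on.

Ion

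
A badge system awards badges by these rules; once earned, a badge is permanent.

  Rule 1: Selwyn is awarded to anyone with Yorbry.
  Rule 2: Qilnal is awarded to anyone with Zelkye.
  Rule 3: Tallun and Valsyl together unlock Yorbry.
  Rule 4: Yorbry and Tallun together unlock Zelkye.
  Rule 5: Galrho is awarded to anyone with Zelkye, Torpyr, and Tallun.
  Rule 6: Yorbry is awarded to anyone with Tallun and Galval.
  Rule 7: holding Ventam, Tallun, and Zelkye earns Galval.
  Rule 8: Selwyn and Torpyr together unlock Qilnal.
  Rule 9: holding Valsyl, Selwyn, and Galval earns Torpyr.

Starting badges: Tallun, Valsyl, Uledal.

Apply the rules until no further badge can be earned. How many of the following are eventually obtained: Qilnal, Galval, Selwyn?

With Tallun and Valsyl, Yorbry is earned (Rule 3).
With Yorbry and Tallun, Zelkye is earned (Rule 4).
With Yorbry, Selwyn is earned (Rule 1).
With Zelkye, Qilnal is earned (Rule 2).
Qilnal: reached.
Galval would need Ventam, Tallun, and Zelkye (Rule 7), but Ventam is never earned.
Selwyn: reached.
Reached: Qilnal and Selwyn — 2 of the 3.

2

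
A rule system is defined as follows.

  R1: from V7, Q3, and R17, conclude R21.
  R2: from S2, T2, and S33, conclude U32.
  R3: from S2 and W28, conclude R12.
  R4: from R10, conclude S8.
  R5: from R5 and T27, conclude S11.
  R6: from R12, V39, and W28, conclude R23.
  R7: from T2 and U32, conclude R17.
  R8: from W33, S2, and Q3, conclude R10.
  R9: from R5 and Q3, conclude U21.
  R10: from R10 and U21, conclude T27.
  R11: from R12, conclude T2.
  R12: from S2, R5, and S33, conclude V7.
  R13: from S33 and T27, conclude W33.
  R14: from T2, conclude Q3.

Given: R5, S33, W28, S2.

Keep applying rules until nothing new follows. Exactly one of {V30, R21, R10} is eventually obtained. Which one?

R21

S2 and W28 hold, so R12 follows (R3).
From S2, R5, and S33, R12 gives V7.
From R12, R11 gives T2.
S2, T2, and S33 hold, so U32 follows (R2).
T2 holds, so Q3 follows (R14).
From T2 and U32, R7 gives R17.
V7, Q3, and R17 hold, so R21 follows (R1).
R10 would need W33, S2, and Q3 (R8), but W33 is never established. No rule produces V30, and it is not given.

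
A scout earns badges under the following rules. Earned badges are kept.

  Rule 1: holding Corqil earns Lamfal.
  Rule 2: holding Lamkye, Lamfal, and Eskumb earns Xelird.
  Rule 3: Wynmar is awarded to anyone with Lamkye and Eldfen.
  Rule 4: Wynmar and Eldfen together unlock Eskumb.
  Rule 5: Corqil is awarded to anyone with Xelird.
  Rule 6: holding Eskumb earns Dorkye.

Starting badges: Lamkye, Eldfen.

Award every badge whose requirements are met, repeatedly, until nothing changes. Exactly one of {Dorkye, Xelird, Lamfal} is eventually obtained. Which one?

With Lamkye and Eldfen, Wynmar is earned (Rule 3).
With Wynmar and Eldfen, Eskumb is earned (Rule 4).
With Eskumb, Dorkye is earned (Rule 6).
Xelird would need Lamkye, Lamfal, and Eskumb (Rule 2), but Lamfal is never earned. Lamfal would need Corqil (Rule 1), but Corqil is never earned.

Dorkye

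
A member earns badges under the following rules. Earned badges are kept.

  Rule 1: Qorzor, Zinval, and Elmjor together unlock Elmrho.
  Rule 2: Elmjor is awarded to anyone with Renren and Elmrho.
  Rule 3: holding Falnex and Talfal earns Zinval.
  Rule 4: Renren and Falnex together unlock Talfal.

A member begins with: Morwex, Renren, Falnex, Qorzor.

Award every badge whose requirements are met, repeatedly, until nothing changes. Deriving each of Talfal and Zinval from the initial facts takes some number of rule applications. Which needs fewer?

Talfal

Talfal: With Renren and Falnex, Talfal is earned (Rule 4). [1 rule application]
Zinval: With Renren and Falnex, Talfal is earned (Rule 4). With Falnex and Talfal, Zinval is earned (Rule 3). [2 rule applications]
Talfal needs fewer.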